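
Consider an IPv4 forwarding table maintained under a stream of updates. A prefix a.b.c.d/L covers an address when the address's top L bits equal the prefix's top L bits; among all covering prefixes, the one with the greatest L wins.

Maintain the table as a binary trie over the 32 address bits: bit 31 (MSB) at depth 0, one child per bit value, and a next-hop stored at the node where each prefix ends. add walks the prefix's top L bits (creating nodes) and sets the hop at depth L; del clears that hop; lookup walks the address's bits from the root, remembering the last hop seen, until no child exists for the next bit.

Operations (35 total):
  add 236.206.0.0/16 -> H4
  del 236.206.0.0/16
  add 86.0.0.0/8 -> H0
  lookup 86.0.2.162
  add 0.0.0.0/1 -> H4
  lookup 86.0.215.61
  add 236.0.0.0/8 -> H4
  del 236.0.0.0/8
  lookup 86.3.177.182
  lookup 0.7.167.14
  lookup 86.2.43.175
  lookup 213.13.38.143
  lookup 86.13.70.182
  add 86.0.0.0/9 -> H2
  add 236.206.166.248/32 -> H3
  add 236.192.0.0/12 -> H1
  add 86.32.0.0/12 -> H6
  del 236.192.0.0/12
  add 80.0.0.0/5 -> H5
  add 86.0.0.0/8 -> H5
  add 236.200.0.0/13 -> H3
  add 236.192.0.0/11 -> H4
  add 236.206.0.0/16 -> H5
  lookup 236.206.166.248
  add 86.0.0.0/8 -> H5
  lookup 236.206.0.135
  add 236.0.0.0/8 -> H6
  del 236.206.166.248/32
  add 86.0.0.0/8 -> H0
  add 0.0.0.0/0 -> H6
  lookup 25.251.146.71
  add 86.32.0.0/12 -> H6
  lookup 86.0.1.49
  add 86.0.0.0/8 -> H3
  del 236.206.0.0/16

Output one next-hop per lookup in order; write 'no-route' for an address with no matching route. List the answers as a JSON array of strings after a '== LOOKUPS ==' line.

Apply in order:
  + 236.206.0.0/16 (H4) depth=16
  - 236.206.0.0/16 clear@16
  + 86.0.0.0/8 (H0) depth=8
  lookup 86.0.2.162: bits 01010110 walk d0:-→d1:-→d2:-→d3:-→d4:-→d5:-→d6:-→d7:-→d8:H0 -> H0
  + 0.0.0.0/1 (H4) depth=1
  lookup 86.0.215.61: bits 01010110 walk d0:-→d1:H4→d2:-→d3:-→d4:-→d5:-→d6:-→d7:-→d8:H0 -> H0
  + 236.0.0.0/8 (H4) depth=8
  - 236.0.0.0/8 clear@8
  lookup 86.3.177.182: bits 01010110 walk d0:-→d1:H4→d2:-→d3:-→d4:-→d5:-→d6:-→d7:-→d8:H0 -> H0
  lookup 0.7.167.14: bits 0 walk d0:-→d1:H4 -> H4
  lookup 86.2.43.175: bits 01010110 walk d0:-→d1:H4→d2:-→d3:-→d4:-→d5:-→d6:-→d7:-→d8:H0 -> H0
  lookup 213.13.38.143: bits 11 walk d0:-→d1:-→d2:- -> no-route
  lookup 86.13.70.182: bits 01010110 walk d0:-→d1:H4→d2:-→d3:-→d4:-→d5:-→d6:-→d7:-→d8:H0 -> H0
  + 86.0.0.0/9 (H2) depth=9
  + 236.206.166.248/32 (H3) depth=32
  + 236.192.0.0/12 (H1) depth=12
  + 86.32.0.0/12 (H6) depth=12
  - 236.192.0.0/12 clear@12
  + 80.0.0.0/5 (H5) depth=5
  + 86.0.0.0/8 (H5) depth=8
  + 236.200.0.0/13 (H3) depth=13
  + 236.192.0.0/11 (H4) depth=11
  + 236.206.0.0/16 (H5) depth=16
  lookup 236.206.166.248: bits 11101100110011101010011011111000 walk d0:-→d1:-→d2:-→d3:-→d4:-→d5:-→d6:-→d7:-→d8:-→d9:-→d10:-→d11:H4→d12:-→d13:H3→d14:-→d15:-→d16:H5→d17:-→d18:-→d19:-→d20:-→d21:-→d22:-→d23:-→d24:-→d25:-→d26:-→d27:-→d28:-→d29:-→d30:-→d31:-→d32:H3 -> H3
  + 86.0.0.0/8 (H5) depth=8
  lookup 236.206.0.135: bits 1110110011001110 walk d0:-→d1:-→d2:-→d3:-→d4:-→d5:-→d6:-→d7:-→d8:-→d9:-→d10:-→d11:H4→d12:-→d13:H3→d14:-→d15:-→d16:H5 -> H5
  + 236.0.0.0/8 (H6) depth=8
  - 236.206.166.248/32 clear@32
  + 86.0.0.0/8 (H0) depth=8
  + 0.0.0.0/0 (H6) depth=0
  lookup 25.251.146.71: bits 0 walk d0:H6→d1:H4 -> H4
  + 86.32.0.0/12 (H6) depth=12
  lookup 86.0.1.49: bits 0101011000 walk d0:H6→d1:H4→d2:-→d3:-→d4:-→d5:H5→d6:-→d7:-→d8:H0→d9:H2→d10:- -> H2
  + 86.0.0.0/8 (H3) depth=8
  - 236.206.0.0/16 clear@16

== LOOKUPS ==
["H0","H0","H0","H4","H0","no-route","H0","H3","H5","H4","H2"]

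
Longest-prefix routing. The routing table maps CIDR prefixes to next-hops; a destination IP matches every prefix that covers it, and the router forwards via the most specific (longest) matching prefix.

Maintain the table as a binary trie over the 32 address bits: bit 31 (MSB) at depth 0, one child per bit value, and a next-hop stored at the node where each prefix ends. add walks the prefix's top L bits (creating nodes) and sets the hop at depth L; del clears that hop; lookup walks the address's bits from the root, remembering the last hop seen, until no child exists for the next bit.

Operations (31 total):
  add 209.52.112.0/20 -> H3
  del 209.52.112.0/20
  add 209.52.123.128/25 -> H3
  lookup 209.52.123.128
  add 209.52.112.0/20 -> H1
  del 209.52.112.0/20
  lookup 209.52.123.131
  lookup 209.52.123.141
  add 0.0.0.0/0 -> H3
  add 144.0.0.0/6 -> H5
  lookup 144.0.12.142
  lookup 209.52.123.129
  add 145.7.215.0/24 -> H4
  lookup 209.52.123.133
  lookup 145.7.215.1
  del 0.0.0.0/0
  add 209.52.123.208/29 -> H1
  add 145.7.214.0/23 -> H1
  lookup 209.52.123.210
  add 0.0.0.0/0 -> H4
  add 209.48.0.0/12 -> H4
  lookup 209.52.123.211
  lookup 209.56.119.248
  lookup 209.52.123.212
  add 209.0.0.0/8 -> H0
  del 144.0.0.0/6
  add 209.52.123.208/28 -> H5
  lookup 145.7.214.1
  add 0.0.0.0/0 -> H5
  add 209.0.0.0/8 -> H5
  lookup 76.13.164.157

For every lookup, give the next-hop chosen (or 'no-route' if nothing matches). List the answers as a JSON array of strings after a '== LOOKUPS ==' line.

Trace:
  add 209.52.112.0/20 -> H3 at depth 20
  del 209.52.112.0/20 (clear depth 20)
  add 209.52.123.128/25 -> H3 at depth 25
  Q 209.52.123.128: descend 1101000100110100011110111 ; hops seen [H3] ; pick H3
  add 209.52.112.0/20 -> H1 at depth 20
  del 209.52.112.0/20 (clear depth 20)
  Q 209.52.123.131: descend 1101000100110100011110111 ; hops seen [H3] ; pick H3
  Q 209.52.123.141: descend 1101000100110100011110111 ; hops seen [H3] ; pick H3
  add 0.0.0.0/0 -> H3 at depth 0
  add 144.0.0.0/6 -> H5 at depth 6
  Q 144.0.12.142: descend 100100 ; hops seen [H3,H5] ; pick H5
  Q 209.52.123.129: descend 1101000100110100011110111 ; hops seen [H3,H3] ; pick H3
  add 145.7.215.0/24 -> H4 at depth 24
  Q 209.52.123.133: descend 1101000100110100011110111 ; hops seen [H3,H3] ; pick H3
  Q 145.7.215.1: descend 100100010000011111010111 ; hops seen [H3,H5,H4] ; pick H4
  del 0.0.0.0/0 (clear depth 0)
  add 209.52.123.208/29 -> H1 at depth 29
  add 145.7.214.0/23 -> H1 at depth 23
  Q 209.52.123.210: descend 11010001001101000111101111010 ; hops seen [H3,H1] ; pick H1
  add 0.0.0.0/0 -> H4 at depth 0
  add 209.48.0.0/12 -> H4 at depth 12
  Q 209.52.123.211: descend 11010001001101000111101111010 ; hops seen [H4,H4,H3,H1] ; pick H1
  Q 209.56.119.248: descend 110100010011 ; hops seen [H4,H4] ; pick H4
  Q 209.52.123.212: descend 11010001001101000111101111010 ; hops seen [H4,H4,H3,H1] ; pick H1
  add 209.0.0.0/8 -> H0 at depth 8
  del 144.0.0.0/6 (clear depth 6)
  add 209.52.123.208/28 -> H5 at depth 28
  Q 145.7.214.1: descend 10010001000001111101011 ; hops seen [H4,H1] ; pick H1
  add 0.0.0.0/0 -> H5 at depth 0
  add 209.0.0.0/8 -> H5 at depth 8
  Q 76.13.164.157: descend ε ; hops seen [H5] ; pick H5

== LOOKUPS ==
["H3","H3","H3","H5","H3","H3","H4","H1","H1","H4","H1","H1","H5"]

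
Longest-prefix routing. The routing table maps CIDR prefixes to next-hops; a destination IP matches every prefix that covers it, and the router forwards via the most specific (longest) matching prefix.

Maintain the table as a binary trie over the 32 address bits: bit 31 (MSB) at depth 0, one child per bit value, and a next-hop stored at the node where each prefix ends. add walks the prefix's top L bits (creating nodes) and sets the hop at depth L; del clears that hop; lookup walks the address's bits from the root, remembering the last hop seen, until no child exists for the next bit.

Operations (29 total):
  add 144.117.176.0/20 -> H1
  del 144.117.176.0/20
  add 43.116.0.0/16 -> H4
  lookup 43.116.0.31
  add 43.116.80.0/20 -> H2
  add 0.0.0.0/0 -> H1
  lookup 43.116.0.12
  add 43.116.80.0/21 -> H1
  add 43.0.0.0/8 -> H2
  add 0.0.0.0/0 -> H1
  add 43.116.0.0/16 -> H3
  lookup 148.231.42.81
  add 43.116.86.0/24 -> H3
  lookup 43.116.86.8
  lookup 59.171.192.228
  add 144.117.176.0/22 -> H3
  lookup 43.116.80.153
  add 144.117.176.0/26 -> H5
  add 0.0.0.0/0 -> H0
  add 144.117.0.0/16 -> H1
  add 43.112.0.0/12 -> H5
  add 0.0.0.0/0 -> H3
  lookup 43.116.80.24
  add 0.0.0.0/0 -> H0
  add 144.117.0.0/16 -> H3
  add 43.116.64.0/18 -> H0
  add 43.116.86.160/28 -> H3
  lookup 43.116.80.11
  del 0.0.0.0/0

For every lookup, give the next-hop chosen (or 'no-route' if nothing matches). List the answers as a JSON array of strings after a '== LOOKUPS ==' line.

Apply in order:
  + 144.117.176.0/20 (H1) depth=20
  del 144.117.176.0/20 (clear depth 20)
  + 43.116.0.0/16 (H4) depth=16
  lookup 43.116.0.31: bits 0010101101110100 walk d0:-→d1:-→d2:-→d3:-→d4:-→d5:-→d6:-→d7:-→d8:-→d9:-→d10:-→d11:-→d12:-→d13:-→d14:-→d15:-→d16:H4 -> H4
  + 43.116.80.0/20 (H2) depth=20
  + 0.0.0.0/0 (H1) depth=0
  lookup 43.116.0.12: bits 00101011011101000 walk d0:H1→d1:-→d2:-→d3:-→d4:-→d5:-→d6:-→d7:-→d8:-→d9:-→d10:-→d11:-→d12:-→d13:-→d14:-→d15:-→d16:H4→d17:- -> H4
  + 43.116.80.0/21 (H1) depth=21
  + 43.0.0.0/8 (H2) depth=8
  + 0.0.0.0/0 (H1) depth=0
  + 43.116.0.0/16 (H3) depth=16
  lookup 148.231.42.81: bits 10010 walk d0:H1→d1:-→d2:-→d3:-→d4:-→d5:- -> H1
  + 43.116.86.0/24 (H3) depth=24
  lookup 43.116.86.8: bits 001010110111010001010110 walk d0:H1→d1:-→d2:-→d3:-→d4:-→d5:-→d6:-→d7:-→d8:H2→d9:-→d10:-→d11:-→d12:-→d13:-→d14:-→d15:-→d16:H3→d17:-→d18:-→d19:-→d20:H2→d21:H1→d22:-→d23:-→d24:H3 -> H3
  lookup 59.171.192.228: bits 001 walk d0:H1→d1:-→d2:-→d3:- -> H1
  + 144.117.176.0/22 (H3) depth=22
  lookup 43.116.80.153: bits 001010110111010001010 walk d0:H1→d1:-→d2:-→d3:-→d4:-→d5:-→d6:-→d7:-→d8:H2→d9:-→d10:-→d11:-→d12:-→d13:-→d14:-→d15:-→d16:H3→d17:-→d18:-→d19:-→d20:H2→d21:H1 -> H1
  + 144.117.176.0/26 (H5) depth=26
  + 0.0.0.0/0 (H0) depth=0
  + 144.117.0.0/16 (H1) depth=16
  + 43.112.0.0/12 (H5) depth=12
  + 0.0.0.0/0 (H3) depth=0
  lookup 43.116.80.24: bits 001010110111010001010 walk d0:H3→d1:-→d2:-→d3:-→d4:-→d5:-→d6:-→d7:-→d8:H2→d9:-→d10:-→d11:-→d12:H5→d13:-→d14:-→d15:-→d16:H3→d17:-→d18:-→d19:-→d20:H2→d21:H1 -> H1
  + 0.0.0.0/0 (H0) depth=0
  + 144.117.0.0/16 (H3) depth=16
  + 43.116.64.0/18 (H0) depth=18
  + 43.116.86.160/28 (H3) depth=28
  lookup 43.116.80.11: bits 001010110111010001010 walk d0:H0→d1:-→d2:-→d3:-→d4:-→d5:-→d6:-→d7:-→d8:H2→d9:-→d10:-→d11:-→d12:H5→d13:-→d14:-→d15:-→d16:H3→d17:-→d18:H0→d19:-→d20:H2→d21:H1 -> H1
  del 0.0.0.0/0 (clear depth 0)

== LOOKUPS ==
["H4","H4","H1","H3","H1","H1","H1","H1"]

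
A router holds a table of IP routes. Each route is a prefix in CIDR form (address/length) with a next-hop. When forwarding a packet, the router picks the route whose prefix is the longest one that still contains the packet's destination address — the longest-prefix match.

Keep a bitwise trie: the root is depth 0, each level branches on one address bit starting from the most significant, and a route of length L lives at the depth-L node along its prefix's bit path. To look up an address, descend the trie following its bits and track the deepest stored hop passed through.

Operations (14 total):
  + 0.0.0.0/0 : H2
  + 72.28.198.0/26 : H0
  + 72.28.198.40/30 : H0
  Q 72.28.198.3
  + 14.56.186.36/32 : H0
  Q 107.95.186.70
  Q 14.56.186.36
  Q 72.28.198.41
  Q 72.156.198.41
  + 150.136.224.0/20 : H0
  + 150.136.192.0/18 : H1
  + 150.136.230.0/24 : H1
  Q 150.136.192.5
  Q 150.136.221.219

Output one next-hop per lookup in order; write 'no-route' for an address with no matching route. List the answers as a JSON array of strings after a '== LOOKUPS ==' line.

Apply in order:
  + 0.0.0.0/0 (H2) depth=0
  + 72.28.198.0/26 (H0) depth=26
  + 72.28.198.40/30 (H0) depth=30
  Q 72.28.198.3: descend 01001000000111001100011000 ; hops seen [H2,H0] ; pick H0
  + 14.56.186.36/32 (H0) depth=32
  Q 107.95.186.70: descend 01 ; hops seen [H2] ; pick H2
  Q 14.56.186.36: descend 00001110001110001011101000100100 ; hops seen [H2,H0] ; pick H0
  Q 72.28.198.41: descend 010010000001110011000110001010 ; hops seen [H2,H0,H0] ; pick H0
  Q 72.156.198.41: descend 01001000 ; hops seen [H2] ; pick H2
  + 150.136.224.0/20 (H0) depth=20
  + 150.136.192.0/18 (H1) depth=18
  + 150.136.230.0/24 (H1) depth=24
  Q 150.136.192.5: descend 100101101000100011 ; hops seen [H2,H1] ; pick H1
  Q 150.136.221.219: descend 100101101000100011 ; hops seen [H2,H1] ; pick H1

== LOOKUPS ==
["H0","H2","H0","H0","H2","H1","H1"]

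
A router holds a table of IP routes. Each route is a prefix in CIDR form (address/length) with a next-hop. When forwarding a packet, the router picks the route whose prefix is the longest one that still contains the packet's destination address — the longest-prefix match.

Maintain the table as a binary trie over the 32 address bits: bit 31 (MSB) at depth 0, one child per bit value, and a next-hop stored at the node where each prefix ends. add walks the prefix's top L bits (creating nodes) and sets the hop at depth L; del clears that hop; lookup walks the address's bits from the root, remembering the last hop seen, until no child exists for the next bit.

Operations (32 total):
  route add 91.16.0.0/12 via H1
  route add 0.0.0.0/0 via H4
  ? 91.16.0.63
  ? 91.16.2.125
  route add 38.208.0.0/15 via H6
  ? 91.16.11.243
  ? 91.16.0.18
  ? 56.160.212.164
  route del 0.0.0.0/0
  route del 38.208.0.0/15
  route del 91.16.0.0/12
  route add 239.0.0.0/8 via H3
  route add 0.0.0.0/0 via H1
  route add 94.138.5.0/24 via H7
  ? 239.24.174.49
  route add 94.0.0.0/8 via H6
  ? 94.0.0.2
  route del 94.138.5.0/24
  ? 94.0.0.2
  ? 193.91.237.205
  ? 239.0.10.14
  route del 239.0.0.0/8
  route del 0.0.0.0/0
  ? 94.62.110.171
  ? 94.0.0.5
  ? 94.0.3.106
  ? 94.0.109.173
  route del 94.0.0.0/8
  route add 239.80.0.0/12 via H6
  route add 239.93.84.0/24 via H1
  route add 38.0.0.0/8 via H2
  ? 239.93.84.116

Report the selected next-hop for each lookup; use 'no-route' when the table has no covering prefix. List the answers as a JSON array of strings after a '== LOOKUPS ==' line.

Apply in order:
  add 91.16.0.0/12 -> H1 at depth 12
  add 0.0.0.0/0 -> H4 at depth 0
  Q 91.16.0.63: descend 010110110001 ; hops seen [H4,H1] ; pick H1
  Q 91.16.2.125: descend 010110110001 ; hops seen [H4,H1] ; pick H1
  add 38.208.0.0/15 -> H6 at depth 15
  Q 91.16.11.243: descend 010110110001 ; hops seen [H4,H1] ; pick H1
  Q 91.16.0.18: descend 010110110001 ; hops seen [H4,H1] ; pick H1
  Q 56.160.212.164: descend 001 ; hops seen [H4] ; pick H4
  del 0.0.0.0/0 (clear depth 0)
  del 38.208.0.0/15 (clear depth 15)
  del 91.16.0.0/12 (clear depth 12)
  add 239.0.0.0/8 -> H3 at depth 8
  add 0.0.0.0/0 -> H1 at depth 0
  add 94.138.5.0/24 -> H7 at depth 24
  Q 239.24.174.49: descend 11101111 ; hops seen [H1,H3] ; pick H3
  add 94.0.0.0/8 -> H6 at depth 8
  Q 94.0.0.2: descend 01011110 ; hops seen [H1,H6] ; pick H6
  del 94.138.5.0/24 (clear depth 24)
  Q 94.0.0.2: descend 01011110 ; hops seen [H1,H6] ; pick H6
  Q 193.91.237.205: descend 11 ; hops seen [H1] ; pick H1
  Q 239.0.10.14: descend 11101111 ; hops seen [H1,H3] ; pick H3
  del 239.0.0.0/8 (clear depth 8)
  del 0.0.0.0/0 (clear depth 0)
  Q 94.62.110.171: descend 01011110 ; hops seen [H6] ; pick H6
  Q 94.0.0.5: descend 01011110 ; hops seen [H6] ; pick H6
  Q 94.0.3.106: descend 01011110 ; hops seen [H6] ; pick H6
  Q 94.0.109.173: descend 01011110 ; hops seen [H6] ; pick H6
  del 94.0.0.0/8 (clear depth 8)
  add 239.80.0.0/12 -> H6 at depth 12
  add 239.93.84.0/24 -> H1 at depth 24
  add 38.0.0.0/8 -> H2 at depth 8
  Q 239.93.84.116: descend 111011110101110101010100 ; hops seen [H6,H1] ; pick H1

== LOOKUPS ==
["H1","H1","H1","H1","H4","H3","H6","H6","H1","H3","H6","H6","H6","H6","H1"]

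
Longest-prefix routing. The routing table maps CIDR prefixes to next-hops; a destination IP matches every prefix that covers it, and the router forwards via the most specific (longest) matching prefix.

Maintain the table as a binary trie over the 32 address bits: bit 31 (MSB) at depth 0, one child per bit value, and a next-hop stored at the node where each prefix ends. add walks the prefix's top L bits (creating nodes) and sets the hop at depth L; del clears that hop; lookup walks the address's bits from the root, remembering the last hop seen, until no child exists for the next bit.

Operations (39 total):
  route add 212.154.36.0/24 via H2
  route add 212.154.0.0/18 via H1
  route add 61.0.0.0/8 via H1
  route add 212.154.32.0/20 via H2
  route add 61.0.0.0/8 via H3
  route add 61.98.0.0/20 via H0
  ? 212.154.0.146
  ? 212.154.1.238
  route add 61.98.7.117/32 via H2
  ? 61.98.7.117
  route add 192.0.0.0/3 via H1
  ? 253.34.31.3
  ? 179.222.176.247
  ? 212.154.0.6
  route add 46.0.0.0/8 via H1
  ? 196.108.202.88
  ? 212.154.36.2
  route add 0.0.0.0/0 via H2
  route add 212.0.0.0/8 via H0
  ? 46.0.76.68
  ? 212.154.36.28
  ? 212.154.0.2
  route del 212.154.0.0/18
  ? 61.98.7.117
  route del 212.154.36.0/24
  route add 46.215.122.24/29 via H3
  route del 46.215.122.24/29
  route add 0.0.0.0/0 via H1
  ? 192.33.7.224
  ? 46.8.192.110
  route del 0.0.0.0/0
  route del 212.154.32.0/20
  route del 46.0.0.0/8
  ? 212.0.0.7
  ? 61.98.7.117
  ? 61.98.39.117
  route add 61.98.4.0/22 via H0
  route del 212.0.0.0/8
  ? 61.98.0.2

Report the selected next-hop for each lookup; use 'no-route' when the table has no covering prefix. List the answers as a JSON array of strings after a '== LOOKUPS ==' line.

Apply in order:
  add 212.154.36.0/24 -> H2 at depth 24
  add 212.154.0.0/18 -> H1 at depth 18
  add 61.0.0.0/8 -> H1 at depth 8
  add 212.154.32.0/20 -> H2 at depth 20
  add 61.0.0.0/8 -> H3 at depth 8
  add 61.98.0.0/20 -> H0 at depth 20
  Q 212.154.0.146: descend 110101001001101000 ; hops seen [H1] ; pick H1
  Q 212.154.1.238: descend 110101001001101000 ; hops seen [H1] ; pick H1
  add 61.98.7.117/32 -> H2 at depth 32
  Q 61.98.7.117: descend 00111101011000100000011101110101 ; hops seen [H3,H0,H2] ; pick H2
  add 192.0.0.0/3 -> H1 at depth 3
  Q 253.34.31.3: descend 11 ; hops seen [∅] ; pick no-route
  Q 179.222.176.247: descend 1 ; hops seen [∅] ; pick no-route
  Q 212.154.0.6: descend 110101001001101000 ; hops seen [H1,H1] ; pick H1
  add 46.0.0.0/8 -> H1 at depth 8
  Q 196.108.202.88: descend 110 ; hops seen [H1] ; pick H1
  Q 212.154.36.2: descend 110101001001101000100100 ; hops seen [H1,H1,H2,H2] ; pick H2
  add 0.0.0.0/0 -> H2 at depth 0
  add 212.0.0.0/8 -> H0 at depth 8
  Q 46.0.76.68: descend 00101110 ; hops seen [H2,H1] ; pick H1
  Q 212.154.36.28: descend 110101001001101000100100 ; hops seen [H2,H1,H0,H1,H2,H2] ; pick H2
  Q 212.154.0.2: descend 110101001001101000 ; hops seen [H2,H1,H0,H1] ; pick H1
  - 212.154.0.0/18 clear@18
  Q 61.98.7.117: descend 00111101011000100000011101110101 ; hops seen [H2,H3,H0,H2] ; pick H2
  - 212.154.36.0/24 clear@24
  add 46.215.122.24/29 -> H3 at depth 29
  - 46.215.122.24/29 clear@29
  add 0.0.0.0/0 -> H1 at depth 0
  Q 192.33.7.224: descend 110 ; hops seen [H1,H1] ; pick H1
  Q 46.8.192.110: descend 00101110 ; hops seen [H1,H1] ; pick H1
  - 0.0.0.0/0 clear@0
  - 212.154.32.0/20 clear@20
  - 46.0.0.0/8 clear@8
  Q 212.0.0.7: descend 11010100 ; hops seen [H1,H0] ; pick H0
  Q 61.98.7.117: descend 00111101011000100000011101110101 ; hops seen [H3,H0,H2] ; pick H2
  Q 61.98.39.117: descend 001111010110001000 ; hops seen [H3] ; pick H3
  add 61.98.4.0/22 -> H0 at depth 22
  - 212.0.0.0/8 clear@8
  Q 61.98.0.2: descend 001111010110001000000 ; hops seen [H3,H0] ; pick H0

== LOOKUPS ==
["H1","H1","H2","no-route","no-route","H1","H1","H2","H1","H2","H1","H2","H1","H1","H0","H2","H3","H0"]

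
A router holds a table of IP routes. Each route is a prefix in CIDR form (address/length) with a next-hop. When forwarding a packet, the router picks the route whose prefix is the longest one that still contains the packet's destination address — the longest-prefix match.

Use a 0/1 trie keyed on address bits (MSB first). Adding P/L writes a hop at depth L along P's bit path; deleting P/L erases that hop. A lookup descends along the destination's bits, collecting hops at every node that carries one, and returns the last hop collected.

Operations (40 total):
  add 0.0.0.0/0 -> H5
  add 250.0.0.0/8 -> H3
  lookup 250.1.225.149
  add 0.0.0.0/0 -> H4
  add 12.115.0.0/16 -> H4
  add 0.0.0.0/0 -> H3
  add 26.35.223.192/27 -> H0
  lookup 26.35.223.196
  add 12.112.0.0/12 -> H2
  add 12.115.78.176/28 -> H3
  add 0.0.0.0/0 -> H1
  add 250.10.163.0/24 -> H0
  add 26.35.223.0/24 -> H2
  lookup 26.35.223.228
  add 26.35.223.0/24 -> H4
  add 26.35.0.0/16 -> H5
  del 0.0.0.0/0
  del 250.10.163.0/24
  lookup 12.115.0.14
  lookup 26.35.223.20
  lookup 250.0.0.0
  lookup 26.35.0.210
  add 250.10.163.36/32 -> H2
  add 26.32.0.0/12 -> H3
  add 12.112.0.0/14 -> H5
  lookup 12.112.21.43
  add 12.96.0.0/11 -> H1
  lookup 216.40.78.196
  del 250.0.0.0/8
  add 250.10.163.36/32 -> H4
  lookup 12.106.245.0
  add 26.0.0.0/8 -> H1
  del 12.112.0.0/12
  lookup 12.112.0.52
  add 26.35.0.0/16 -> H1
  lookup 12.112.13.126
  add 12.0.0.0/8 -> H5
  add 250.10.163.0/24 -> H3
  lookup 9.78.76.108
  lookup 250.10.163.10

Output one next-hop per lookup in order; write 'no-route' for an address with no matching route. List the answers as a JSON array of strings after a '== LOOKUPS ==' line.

Trace:
  + 0.0.0.0/0 (H5) depth=0
  + 250.0.0.0/8 (H3) depth=8
  Q 250.1.225.149: descend 11111010 ; hops seen [H5,H3] ; pick H3
  + 0.0.0.0/0 (H4) depth=0
  + 12.115.0.0/16 (H4) depth=16
  + 0.0.0.0/0 (H3) depth=0
  + 26.35.223.192/27 (H0) depth=27
  Q 26.35.223.196: descend 000110100010001111011111110 ; hops seen [H3,H0] ; pick H0
  + 12.112.0.0/12 (H2) depth=12
  + 12.115.78.176/28 (H3) depth=28
  + 0.0.0.0/0 (H1) depth=0
  + 250.10.163.0/24 (H0) depth=24
  + 26.35.223.0/24 (H2) depth=24
  Q 26.35.223.228: descend 00011010001000111101111111 ; hops seen [H1,H2] ; pick H2
  + 26.35.223.0/24 (H4) depth=24
  + 26.35.0.0/16 (H5) depth=16
  del 0.0.0.0/0 (clear depth 0)
  del 250.10.163.0/24 (clear depth 24)
  Q 12.115.0.14: descend 00001100011100110 ; hops seen [H2,H4] ; pick H4
  Q 26.35.223.20: descend 000110100010001111011111 ; hops seen [H5,H4] ; pick H4
  Q 250.0.0.0: descend 111110100000 ; hops seen [H3] ; pick H3
  Q 26.35.0.210: descend 0001101000100011 ; hops seen [H5] ; pick H5
  + 250.10.163.36/32 (H2) depth=32
  + 26.32.0.0/12 (H3) depth=12
  + 12.112.0.0/14 (H5) depth=14
  Q 12.112.21.43: descend 00001100011100 ; hops seen [H2,H5] ; pick H5
  + 12.96.0.0/11 (H1) depth=11
  Q 216.40.78.196: descend 11 ; hops seen [∅] ; pick no-route
  del 250.0.0.0/8 (clear depth 8)
  + 250.10.163.36/32 (H4) depth=32
  Q 12.106.245.0: descend 00001100011 ; hops seen [H1] ; pick H1
  + 26.0.0.0/8 (H1) depth=8
  del 12.112.0.0/12 (clear depth 12)
  Q 12.112.0.52: descend 00001100011100 ; hops seen [H1,H5] ; pick H5
  + 26.35.0.0/16 (H1) depth=16
  Q 12.112.13.126: descend 00001100011100 ; hops seen [H1,H5] ; pick H5
  + 12.0.0.0/8 (H5) depth=8
  + 250.10.163.0/24 (H3) depth=24
  Q 9.78.76.108: descend 00001 ; hops seen [∅] ; pick no-route
  Q 250.10.163.10: descend 11111010000010101010001100 ; hops seen [H3] ; pick H3

== LOOKUPS ==
["H3","H0","H2","H4","H4","H3","H5","H5","no-route","H1","H5","H5","no-route","H3"]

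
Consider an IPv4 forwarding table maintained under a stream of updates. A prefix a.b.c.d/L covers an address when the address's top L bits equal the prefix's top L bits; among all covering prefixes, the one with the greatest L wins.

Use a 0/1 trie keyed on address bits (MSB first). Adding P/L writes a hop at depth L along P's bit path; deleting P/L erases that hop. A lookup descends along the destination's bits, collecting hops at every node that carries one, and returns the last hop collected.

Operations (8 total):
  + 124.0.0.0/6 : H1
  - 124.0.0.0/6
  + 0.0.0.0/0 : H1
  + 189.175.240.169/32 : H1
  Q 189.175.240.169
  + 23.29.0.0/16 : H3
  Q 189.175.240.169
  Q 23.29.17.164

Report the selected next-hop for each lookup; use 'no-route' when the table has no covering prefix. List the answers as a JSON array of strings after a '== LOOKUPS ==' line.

Trace:
  add 124.0.0.0/6 -> H1 at depth 6
  - 124.0.0.0/6 clear@6
  add 0.0.0.0/0 -> H1 at depth 0
  add 189.175.240.169/32 -> H1 at depth 32
  ? 189.175.240.169  path d0:H1→d1:-→d2:-→d3:-→d4:-→d5:-→d6:-→d7:-→d8:-→d9:-→d10:-→d11:-→d12:-→d13:-→d14:-→d15:-→d16:-→d17:-→d18:-→d19:-→d20:-→d21:-→d22:-→d23:-→d24:-→d25:-→d26:-→d27:-→d28:-→d29:-→d30:-→d31:-→d32:H1  best=H1
  add 23.29.0.0/16 -> H3 at depth 16
  ? 189.175.240.169  path d0:H1→d1:-→d2:-→d3:-→d4:-→d5:-→d6:-→d7:-→d8:-→d9:-→d10:-→d11:-→d12:-→d13:-→d14:-→d15:-→d16:-→d17:-→d18:-→d19:-→d20:-→d21:-→d22:-→d23:-→d24:-→d25:-→d26:-→d27:-→d28:-→d29:-→d30:-→d31:-→d32:H1  best=H1
  ? 23.29.17.164  path d0:H1→d1:-→d2:-→d3:-→d4:-→d5:-→d6:-→d7:-→d8:-→d9:-→d10:-→d11:-→d12:-→d13:-→d14:-→d15:-→d16:H3  best=H3

== LOOKUPS ==
["H1","H1","H3"]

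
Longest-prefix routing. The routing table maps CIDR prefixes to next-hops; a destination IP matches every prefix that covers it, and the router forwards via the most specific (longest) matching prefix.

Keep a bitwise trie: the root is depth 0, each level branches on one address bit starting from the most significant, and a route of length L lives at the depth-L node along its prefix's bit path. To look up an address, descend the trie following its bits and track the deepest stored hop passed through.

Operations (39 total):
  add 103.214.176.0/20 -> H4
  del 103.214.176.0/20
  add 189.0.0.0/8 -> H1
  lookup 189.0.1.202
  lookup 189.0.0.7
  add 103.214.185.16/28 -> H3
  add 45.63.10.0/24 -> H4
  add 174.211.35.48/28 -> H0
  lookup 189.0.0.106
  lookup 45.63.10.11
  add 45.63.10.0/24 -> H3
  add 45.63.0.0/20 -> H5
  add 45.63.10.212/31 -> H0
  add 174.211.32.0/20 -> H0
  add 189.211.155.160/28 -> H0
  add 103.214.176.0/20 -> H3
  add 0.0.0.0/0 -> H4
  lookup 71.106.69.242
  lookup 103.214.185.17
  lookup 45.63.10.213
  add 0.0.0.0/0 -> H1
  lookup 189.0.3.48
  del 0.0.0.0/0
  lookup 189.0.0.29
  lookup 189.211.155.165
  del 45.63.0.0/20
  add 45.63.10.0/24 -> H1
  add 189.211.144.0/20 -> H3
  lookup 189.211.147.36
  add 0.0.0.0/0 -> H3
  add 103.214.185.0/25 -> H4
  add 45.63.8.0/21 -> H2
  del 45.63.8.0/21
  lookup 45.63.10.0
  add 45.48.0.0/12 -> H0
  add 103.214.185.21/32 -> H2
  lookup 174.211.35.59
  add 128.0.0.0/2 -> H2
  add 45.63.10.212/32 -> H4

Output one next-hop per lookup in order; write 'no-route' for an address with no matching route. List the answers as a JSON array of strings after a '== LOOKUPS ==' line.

Trace:
  + 103.214.176.0/20 (H4) depth=20
  del 103.214.176.0/20 (clear depth 20)
  + 189.0.0.0/8 (H1) depth=8
  ? 189.0.1.202  path d0:-→d1:-→d2:-→d3:-→d4:-→d5:-→d6:-→d7:-→d8:H1  best=H1
  ? 189.0.0.7  path d0:-→d1:-→d2:-→d3:-→d4:-→d5:-→d6:-→d7:-→d8:H1  best=H1
  + 103.214.185.16/28 (H3) depth=28
  + 45.63.10.0/24 (H4) depth=24
  + 174.211.35.48/28 (H0) depth=28
  ? 189.0.0.106  path d0:-→d1:-→d2:-→d3:-→d4:-→d5:-→d6:-→d7:-→d8:H1  best=H1
  ? 45.63.10.11  path d0:-→d1:-→d2:-→d3:-→d4:-→d5:-→d6:-→d7:-→d8:-→d9:-→d10:-→d11:-→d12:-→d13:-→d14:-→d15:-→d16:-→d17:-→d18:-→d19:-→d20:-→d21:-→d22:-→d23:-→d24:H4  best=H4
  + 45.63.10.0/24 (H3) depth=24
  + 45.63.0.0/20 (H5) depth=20
  + 45.63.10.212/31 (H0) depth=31
  + 174.211.32.0/20 (H0) depth=20
  + 189.211.155.160/28 (H0) depth=28
  + 103.214.176.0/20 (H3) depth=20
  + 0.0.0.0/0 (H4) depth=0
  ? 71.106.69.242  path d0:H4→d1:-→d2:-  best=H4
  ? 103.214.185.17  path d0:H4→d1:-→d2:-→d3:-→d4:-→d5:-→d6:-→d7:-→d8:-→d9:-→d10:-→d11:-→d12:-→d13:-→d14:-→d15:-→d16:-→d17:-→d18:-→d19:-→d20:H3→d21:-→d22:-→d23:-→d24:-→d25:-→d26:-→d27:-→d28:H3  best=H3
  ? 45.63.10.213  path d0:H4→d1:-→d2:-→d3:-→d4:-→d5:-→d6:-→d7:-→d8:-→d9:-→d10:-→d11:-→d12:-→d13:-→d14:-→d15:-→d16:-→d17:-→d18:-→d19:-→d20:H5→d21:-→d22:-→d23:-→d24:H3→d25:-→d26:-→d27:-→d28:-→d29:-→d30:-→d31:H0  best=H0
  + 0.0.0.0/0 (H1) depth=0
  ? 189.0.3.48  path d0:H1→d1:-→d2:-→d3:-→d4:-→d5:-→d6:-→d7:-→d8:H1  best=H1
  del 0.0.0.0/0 (clear depth 0)
  ? 189.0.0.29  path d0:-→d1:-→d2:-→d3:-→d4:-→d5:-→d6:-→d7:-→d8:H1  best=H1
  ? 189.211.155.165  path d0:-→d1:-→d2:-→d3:-→d4:-→d5:-→d6:-→d7:-→d8:H1→d9:-→d10:-→d11:-→d12:-→d13:-→d14:-→d15:-→d16:-→d17:-→d18:-→d19:-→d20:-→d21:-→d22:-→d23:-→d24:-→d25:-→d26:-→d27:-→d28:H0  best=H0
  del 45.63.0.0/20 (clear depth 20)
  + 45.63.10.0/24 (H1) depth=24
  + 189.211.144.0/20 (H3) depth=20
  ? 189.211.147.36  path d0:-→d1:-→d2:-→d3:-→d4:-→d5:-→d6:-→d7:-→d8:H1→d9:-→d10:-→d11:-→d12:-→d13:-→d14:-→d15:-→d16:-→d17:-→d18:-→d19:-→d20:H3  best=H3
  + 0.0.0.0/0 (H3) depth=0
  + 103.214.185.0/25 (H4) depth=25
  + 45.63.8.0/21 (H2) depth=21
  del 45.63.8.0/21 (clear depth 21)
  ? 45.63.10.0  path d0:H3→d1:-→d2:-→d3:-→d4:-→d5:-→d6:-→d7:-→d8:-→d9:-→d10:-→d11:-→d12:-→d13:-→d14:-→d15:-→d16:-→d17:-→d18:-→d19:-→d20:-→d21:-→d22:-→d23:-→d24:H1  best=H1
  + 45.48.0.0/12 (H0) depth=12
  + 103.214.185.21/32 (H2) depth=32
  ? 174.211.35.59  path d0:H3→d1:-→d2:-→d3:-→d4:-→d5:-→d6:-→d7:-→d8:-→d9:-→d10:-→d11:-→d12:-→d13:-→d14:-→d15:-→d16:-→d17:-→d18:-→d19:-→d20:H0→d21:-→d22:-→d23:-→d24:-→d25:-→d26:-→d27:-→d28:H0  best=H0
  + 128.0.0.0/2 (H2) depth=2
  + 45.63.10.212/32 (H4) depth=32

== LOOKUPS ==
["H1","H1","H1","H4","H4","H3","H0","H1","H1","H0","H3","H1","H0"]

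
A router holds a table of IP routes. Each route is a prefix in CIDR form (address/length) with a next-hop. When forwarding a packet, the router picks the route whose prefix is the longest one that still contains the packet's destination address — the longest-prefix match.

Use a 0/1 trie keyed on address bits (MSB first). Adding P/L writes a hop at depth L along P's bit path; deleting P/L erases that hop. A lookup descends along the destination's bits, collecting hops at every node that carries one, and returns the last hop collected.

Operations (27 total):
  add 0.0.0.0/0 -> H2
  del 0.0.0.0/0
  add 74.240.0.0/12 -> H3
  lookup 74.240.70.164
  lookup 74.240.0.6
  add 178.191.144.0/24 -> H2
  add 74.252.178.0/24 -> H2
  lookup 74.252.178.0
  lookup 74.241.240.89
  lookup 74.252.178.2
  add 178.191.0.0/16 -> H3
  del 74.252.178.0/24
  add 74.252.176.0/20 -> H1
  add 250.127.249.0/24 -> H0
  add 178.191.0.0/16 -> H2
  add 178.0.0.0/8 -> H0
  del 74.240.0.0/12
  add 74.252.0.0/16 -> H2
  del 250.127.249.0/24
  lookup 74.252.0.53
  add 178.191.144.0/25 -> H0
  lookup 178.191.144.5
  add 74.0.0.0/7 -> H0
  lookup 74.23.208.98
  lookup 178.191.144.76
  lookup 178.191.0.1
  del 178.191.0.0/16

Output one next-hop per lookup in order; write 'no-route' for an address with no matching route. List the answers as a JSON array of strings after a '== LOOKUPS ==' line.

Process each operation:
  + 0.0.0.0/0 (H2) depth=0
  - 0.0.0.0/0 clear@0
  + 74.240.0.0/12 (H3) depth=12
  ? 74.240.70.164  path d0:-→d1:-→d2:-→d3:-→d4:-→d5:-→d6:-→d7:-→d8:-→d9:-→d10:-→d11:-→d12:H3  best=H3
  ? 74.240.0.6  path d0:-→d1:-→d2:-→d3:-→d4:-→d5:-→d6:-→d7:-→d8:-→d9:-→d10:-→d11:-→d12:H3  best=H3
  + 178.191.144.0/24 (H2) depth=24
  + 74.252.178.0/24 (H2) depth=24
  ? 74.252.178.0  path d0:-→d1:-→d2:-→d3:-→d4:-→d5:-→d6:-→d7:-→d8:-→d9:-→d10:-→d11:-→d12:H3→d13:-→d14:-→d15:-→d16:-→d17:-→d18:-→d19:-→d20:-→d21:-→d22:-→d23:-→d24:H2  best=H2
  ? 74.241.240.89  path d0:-→d1:-→d2:-→d3:-→d4:-→d5:-→d6:-→d7:-→d8:-→d9:-→d10:-→d11:-→d12:H3  best=H3
  ? 74.252.178.2  path d0:-→d1:-→d2:-→d3:-→d4:-→d5:-→d6:-→d7:-→d8:-→d9:-→d10:-→d11:-→d12:H3→d13:-→d14:-→d15:-→d16:-→d17:-→d18:-→d19:-→d20:-→d21:-→d22:-→d23:-→d24:H2  best=H2
  + 178.191.0.0/16 (H3) depth=16
  - 74.252.178.0/24 clear@24
  + 74.252.176.0/20 (H1) depth=20
  + 250.127.249.0/24 (H0) depth=24
  + 178.191.0.0/16 (H2) depth=16
  + 178.0.0.0/8 (H0) depth=8
  - 74.240.0.0/12 clear@12
  + 74.252.0.0/16 (H2) depth=16
  - 250.127.249.0/24 clear@24
  ? 74.252.0.53  path d0:-→d1:-→d2:-→d3:-→d4:-→d5:-→d6:-→d7:-→d8:-→d9:-→d10:-→d11:-→d12:-→d13:-→d14:-→d15:-→d16:H2  best=H2
  + 178.191.144.0/25 (H0) depth=25
  ? 178.191.144.5  path d0:-→d1:-→d2:-→d3:-→d4:-→d5:-→d6:-→d7:-→d8:H0→d9:-→d10:-→d11:-→d12:-→d13:-→d14:-→d15:-→d16:H2→d17:-→d18:-→d19:-→d20:-→d21:-→d22:-→d23:-→d24:H2→d25:H0  best=H0
  + 74.0.0.0/7 (H0) depth=7
  ? 74.23.208.98  path d0:-→d1:-→d2:-→d3:-→d4:-→d5:-→d6:-→d7:H0→d8:-  best=H0
  ? 178.191.144.76  path d0:-→d1:-→d2:-→d3:-→d4:-→d5:-→d6:-→d7:-→d8:H0→d9:-→d10:-→d11:-→d12:-→d13:-→d14:-→d15:-→d16:H2→d17:-→d18:-→d19:-→d20:-→d21:-→d22:-→d23:-→d24:H2→d25:H0  best=H0
  ? 178.191.0.1  path d0:-→d1:-→d2:-→d3:-→d4:-→d5:-→d6:-→d7:-→d8:H0→d9:-→d10:-→d11:-→d12:-→d13:-→d14:-→d15:-→d16:H2  best=H2
  - 178.191.0.0/16 clear@16

== LOOKUPS ==
["H3","H3","H2","H3","H2","H2","H0","H0","H0","H2"]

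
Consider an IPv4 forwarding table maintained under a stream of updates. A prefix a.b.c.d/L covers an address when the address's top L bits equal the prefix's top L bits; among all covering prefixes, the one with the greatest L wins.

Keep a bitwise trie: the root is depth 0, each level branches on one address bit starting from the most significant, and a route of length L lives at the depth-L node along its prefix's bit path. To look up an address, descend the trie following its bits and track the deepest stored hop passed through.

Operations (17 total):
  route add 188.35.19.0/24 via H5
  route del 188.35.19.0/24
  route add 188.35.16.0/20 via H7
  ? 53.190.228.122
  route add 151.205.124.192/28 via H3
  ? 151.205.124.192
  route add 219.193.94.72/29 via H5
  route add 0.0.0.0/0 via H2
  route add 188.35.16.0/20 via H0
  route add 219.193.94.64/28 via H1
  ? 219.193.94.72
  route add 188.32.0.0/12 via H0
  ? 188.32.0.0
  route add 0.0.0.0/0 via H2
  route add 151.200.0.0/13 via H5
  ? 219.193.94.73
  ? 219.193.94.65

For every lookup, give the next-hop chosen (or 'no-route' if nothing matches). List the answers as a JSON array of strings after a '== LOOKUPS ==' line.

Process each operation:
  + 188.35.19.0/24 (H5) depth=24
  del 188.35.19.0/24 (clear depth 24)
  + 188.35.16.0/20 (H7) depth=20
  ? 53.190.228.122  path d0:-  best=no-route
  + 151.205.124.192/28 (H3) depth=28
  ? 151.205.124.192  path d0:-→d1:-→d2:-→d3:-→d4:-→d5:-→d6:-→d7:-→d8:-→d9:-→d10:-→d11:-→d12:-→d13:-→d14:-→d15:-→d16:-→d17:-→d18:-→d19:-→d20:-→d21:-→d22:-→d23:-→d24:-→d25:-→d26:-→d27:-→d28:H3  best=H3
  + 219.193.94.72/29 (H5) depth=29
  + 0.0.0.0/0 (H2) depth=0
  + 188.35.16.0/20 (H0) depth=20
  + 219.193.94.64/28 (H1) depth=28
  ? 219.193.94.72  path d0:H2→d1:-→d2:-→d3:-→d4:-→d5:-→d6:-→d7:-→d8:-→d9:-→d10:-→d11:-→d12:-→d13:-→d14:-→d15:-→d16:-→d17:-→d18:-→d19:-→d20:-→d21:-→d22:-→d23:-→d24:-→d25:-→d26:-→d27:-→d28:H1→d29:H5  best=H5
  + 188.32.0.0/12 (H0) depth=12
  ? 188.32.0.0  path d0:H2→d1:-→d2:-→d3:-→d4:-→d5:-→d6:-→d7:-→d8:-→d9:-→d10:-→d11:-→d12:H0→d13:-→d14:-  best=H0
  + 0.0.0.0/0 (H2) depth=0
  + 151.200.0.0/13 (H5) depth=13
  ? 219.193.94.73  path d0:H2→d1:-→d2:-→d3:-→d4:-→d5:-→d6:-→d7:-→d8:-→d9:-→d10:-→d11:-→d12:-→d13:-→d14:-→d15:-→d16:-→d17:-→d18:-→d19:-→d20:-→d21:-→d22:-→d23:-→d24:-→d25:-→d26:-→d27:-→d28:H1→d29:H5  best=H5
  ? 219.193.94.65  path d0:H2→d1:-→d2:-→d3:-→d4:-→d5:-→d6:-→d7:-→d8:-→d9:-→d10:-→d11:-→d12:-→d13:-→d14:-→d15:-→d16:-→d17:-→d18:-→d19:-→d20:-→d21:-→d22:-→d23:-→d24:-→d25:-→d26:-→d27:-→d28:H1  best=H1

== LOOKUPS ==
["no-route","H3","H5","H0","H5","H1"]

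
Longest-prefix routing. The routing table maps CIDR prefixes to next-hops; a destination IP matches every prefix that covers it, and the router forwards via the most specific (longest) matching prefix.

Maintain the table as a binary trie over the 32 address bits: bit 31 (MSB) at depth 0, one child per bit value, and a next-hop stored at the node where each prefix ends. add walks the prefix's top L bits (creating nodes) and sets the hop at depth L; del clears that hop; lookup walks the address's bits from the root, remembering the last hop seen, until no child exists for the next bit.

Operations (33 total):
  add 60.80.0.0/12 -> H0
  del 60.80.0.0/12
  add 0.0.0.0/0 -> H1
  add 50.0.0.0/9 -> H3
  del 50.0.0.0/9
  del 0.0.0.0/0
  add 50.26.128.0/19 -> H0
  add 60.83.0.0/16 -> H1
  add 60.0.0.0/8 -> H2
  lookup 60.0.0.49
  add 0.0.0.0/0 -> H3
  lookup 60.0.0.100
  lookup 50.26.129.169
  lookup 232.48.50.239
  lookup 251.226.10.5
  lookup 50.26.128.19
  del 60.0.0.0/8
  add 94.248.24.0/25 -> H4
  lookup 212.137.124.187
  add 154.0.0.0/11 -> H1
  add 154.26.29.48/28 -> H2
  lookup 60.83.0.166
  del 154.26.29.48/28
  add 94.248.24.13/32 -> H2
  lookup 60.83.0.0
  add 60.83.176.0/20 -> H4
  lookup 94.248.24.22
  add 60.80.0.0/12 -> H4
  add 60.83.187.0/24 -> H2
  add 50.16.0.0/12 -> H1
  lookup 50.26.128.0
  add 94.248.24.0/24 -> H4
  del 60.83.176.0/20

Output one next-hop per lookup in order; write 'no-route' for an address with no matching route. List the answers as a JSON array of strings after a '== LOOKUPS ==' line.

Apply in order:
  add 60.80.0.0/12 -> H0 at depth 12
  del 60.80.0.0/12 (clear depth 12)
  add 0.0.0.0/0 -> H1 at depth 0
  add 50.0.0.0/9 -> H3 at depth 9
  del 50.0.0.0/9 (clear depth 9)
  del 0.0.0.0/0 (clear depth 0)
  add 50.26.128.0/19 -> H0 at depth 19
  add 60.83.0.0/16 -> H1 at depth 16
  add 60.0.0.0/8 -> H2 at depth 8
  ? 60.0.0.49  path d0:-→d1:-→d2:-→d3:-→d4:-→d5:-→d6:-→d7:-→d8:H2→d9:-  best=H2
  add 0.0.0.0/0 -> H3 at depth 0
  ? 60.0.0.100  path d0:H3→d1:-→d2:-→d3:-→d4:-→d5:-→d6:-→d7:-→d8:H2→d9:-  best=H2
  ? 50.26.129.169  path d0:H3→d1:-→d2:-→d3:-→d4:-→d5:-→d6:-→d7:-→d8:-→d9:-→d10:-→d11:-→d12:-→d13:-→d14:-→d15:-→d16:-→d17:-→d18:-→d19:H0  best=H0
  ? 232.48.50.239  path d0:H3  best=H3
  ? 251.226.10.5  path d0:H3  best=H3
  ? 50.26.128.19  path d0:H3→d1:-→d2:-→d3:-→d4:-→d5:-→d6:-→d7:-→d8:-→d9:-→d10:-→d11:-→d12:-→d13:-→d14:-→d15:-→d16:-→d17:-→d18:-→d19:H0  best=H0
  del 60.0.0.0/8 (clear depth 8)
  add 94.248.24.0/25 -> H4 at depth 25
  ? 212.137.124.187  path d0:H3  best=H3
  add 154.0.0.0/11 -> H1 at depth 11
  add 154.26.29.48/28 -> H2 at depth 28
  ? 60.83.0.166  path d0:H3→d1:-→d2:-→d3:-→d4:-→d5:-→d6:-→d7:-→d8:-→d9:-→d10:-→d11:-→d12:-→d13:-→d14:-→d15:-→d16:H1  best=H1
  del 154.26.29.48/28 (clear depth 28)
  add 94.248.24.13/32 -> H2 at depth 32
  ? 60.83.0.0  path d0:H3→d1:-→d2:-→d3:-→d4:-→d5:-→d6:-→d7:-→d8:-→d9:-→d10:-→d11:-→d12:-→d13:-→d14:-→d15:-→d16:H1  best=H1
  add 60.83.176.0/20 -> H4 at depth 20
  ? 94.248.24.22  path d0:H3→d1:-→d2:-→d3:-→d4:-→d5:-→d6:-→d7:-→d8:-→d9:-→d10:-→d11:-→d12:-→d13:-→d14:-→d15:-→d16:-→d17:-→d18:-→d19:-→d20:-→d21:-→d22:-→d23:-→d24:-→d25:H4→d26:-→d27:-  best=H4
  add 60.80.0.0/12 -> H4 at depth 12
  add 60.83.187.0/24 -> H2 at depth 24
  add 50.16.0.0/12 -> H1 at depth 12
  ? 50.26.128.0  path d0:H3→d1:-→d2:-→d3:-→d4:-→d5:-→d6:-→d7:-→d8:-→d9:-→d10:-→d11:-→d12:H1→d13:-→d14:-→d15:-→d16:-→d17:-→d18:-→d19:H0  best=H0
  add 94.248.24.0/24 -> H4 at depth 24
  del 60.83.176.0/20 (clear depth 20)

== LOOKUPS ==
["H2","H2","H0","H3","H3","H0","H3","H1","H1","H4","H0"]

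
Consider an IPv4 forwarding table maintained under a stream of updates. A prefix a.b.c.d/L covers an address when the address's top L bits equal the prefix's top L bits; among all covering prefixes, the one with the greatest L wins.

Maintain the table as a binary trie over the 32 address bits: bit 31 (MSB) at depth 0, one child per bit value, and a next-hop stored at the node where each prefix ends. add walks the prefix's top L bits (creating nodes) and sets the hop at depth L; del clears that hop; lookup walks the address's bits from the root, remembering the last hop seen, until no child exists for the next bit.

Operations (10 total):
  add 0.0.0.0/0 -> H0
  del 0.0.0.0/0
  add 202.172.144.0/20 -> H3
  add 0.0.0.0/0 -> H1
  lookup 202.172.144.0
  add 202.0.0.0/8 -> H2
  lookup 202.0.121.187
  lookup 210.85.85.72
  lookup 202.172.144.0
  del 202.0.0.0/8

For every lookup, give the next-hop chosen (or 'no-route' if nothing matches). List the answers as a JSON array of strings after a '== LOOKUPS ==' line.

Process each operation:
  add 0.0.0.0/0 -> H0 at depth 0
  del 0.0.0.0/0 (clear depth 0)
  add 202.172.144.0/20 -> H3 at depth 20
  add 0.0.0.0/0 -> H1 at depth 0
  Q 202.172.144.0: descend 11001010101011001001 ; hops seen [H1,H3] ; pick H3
  add 202.0.0.0/8 -> H2 at depth 8
  Q 202.0.121.187: descend 11001010 ; hops seen [H1,H2] ; pick H2
  Q 210.85.85.72: descend 110 ; hops seen [H1] ; pick H1
  Q 202.172.144.0: descend 11001010101011001001 ; hops seen [H1,H2,H3] ; pick H3
  del 202.0.0.0/8 (clear depth 8)

== LOOKUPS ==
["H3","H2","H1","H3"]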